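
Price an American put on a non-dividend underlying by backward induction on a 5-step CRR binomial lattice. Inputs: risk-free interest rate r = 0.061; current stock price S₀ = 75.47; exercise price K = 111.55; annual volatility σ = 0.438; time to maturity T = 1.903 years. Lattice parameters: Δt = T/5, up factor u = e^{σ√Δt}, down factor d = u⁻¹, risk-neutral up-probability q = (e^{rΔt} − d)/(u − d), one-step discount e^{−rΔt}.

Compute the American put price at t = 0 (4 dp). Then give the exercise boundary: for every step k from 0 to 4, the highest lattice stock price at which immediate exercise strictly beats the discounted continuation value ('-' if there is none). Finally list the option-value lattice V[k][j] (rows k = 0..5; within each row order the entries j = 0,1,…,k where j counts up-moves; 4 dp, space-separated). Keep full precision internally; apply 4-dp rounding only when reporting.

Δt=0.38060, u=1.31025, d=0.76322, q=0.47579, disc=e^(-rΔt)=0.97705
k=5 terminal: V=max(K-S,0) → 92.0061 77.9982 53.9501 12.6658 0.0000 0.0000
k=4: j=0 S=25.6073 intr=85.9427 cont=83.3827 V=85.9427[EX]; j=1 S=43.9612 intr=67.5888 cont=65.0289 V=67.5888[EX]; j=2 S=75.4700 intr=36.0800 cont=33.5200 V=36.0800[EX]; j=3 S=129.5626 intr=0.0000 cont=6.4871 V=6.4871[hold]; j=4 S=222.4256 intr=0.0000 cont=0.0000 V=0.0000[hold]  S*(4)=75.4700
k=3: j=0 S=33.5518 intr=77.9982 cont=75.4382 V=77.9982[EX]; j=1 S=57.5999 intr=53.9501 cont=51.3901 V=53.9501[EX]; j=2 S=98.8842 intr=12.6658 cont=21.4951 V=21.4951[hold]; j=3 S=169.7588 intr=0.0000 cont=3.3226 V=3.3226[hold]  S*(3)=57.5999
k=2: j=0 S=43.9612 intr=67.5888 cont=65.0289 V=67.5888[EX]; j=1 S=75.4700 intr=36.0800 cont=37.6245 V=37.6245[hold]; j=2 S=129.5626 intr=0.0000 cont=12.5539 V=12.5539[hold]  S*(2)=43.9612
k=1: j=0 S=57.5999 intr=53.9501 cont=52.1081 V=53.9501[EX]; j=1 S=98.8842 intr=12.6658 cont=25.1064 V=25.1064[hold]  S*(1)=57.5999
k=0: j=0 S=75.4700 intr=36.0800 cont=39.3033 V=39.3033[hold]  S*(0)=-

price = 39.3033
boundary = - 57.5999 43.9612 57.5999 75.4700
tree:
39.3033
53.9501 25.1064
67.5888 37.6245 12.5539
77.9982 53.9501 21.4951 3.3226
85.9427 67.5888 36.0800 6.4871 0.0000
92.0061 77.9982 53.9501 12.6658 0.0000 0.0000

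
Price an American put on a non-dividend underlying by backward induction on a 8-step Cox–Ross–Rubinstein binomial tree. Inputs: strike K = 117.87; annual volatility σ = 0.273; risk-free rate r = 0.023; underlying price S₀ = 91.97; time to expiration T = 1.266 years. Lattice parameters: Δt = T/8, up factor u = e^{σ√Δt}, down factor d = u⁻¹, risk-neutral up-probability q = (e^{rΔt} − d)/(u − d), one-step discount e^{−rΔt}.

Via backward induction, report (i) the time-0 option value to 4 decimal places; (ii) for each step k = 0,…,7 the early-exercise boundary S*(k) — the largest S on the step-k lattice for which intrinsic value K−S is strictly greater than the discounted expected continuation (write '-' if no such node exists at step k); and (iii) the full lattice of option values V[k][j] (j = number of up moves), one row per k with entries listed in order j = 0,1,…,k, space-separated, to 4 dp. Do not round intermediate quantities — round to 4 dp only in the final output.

params: Δt=0.15825 u=1.11472 d=0.89709 q=0.48963 e^(-rΔt)=0.99637
t_8 payoffs: 79.2931 69.9345 58.3056 43.8556 25.9000 3.5885 0.0000 0.0000 0.0000
t_7: node(7,0) S=43.0023 payoff=74.8677 vs cont=74.4394 → 74.8677 [stop]  node(7,1) S=53.4345 payoff=64.4355 vs cont=64.0073 → 64.4355 [stop]  node(7,2) S=66.3975 payoff=51.4725 vs cont=51.0443 → 51.4725 [stop]  node(7,3) S=82.5052 payoff=35.3648 vs cont=34.9366 → 35.3648 [stop]  node(7,4) S=102.5206 payoff=15.3494 vs cont=14.9212 → 15.3494 [stop]  node(7,5) S=127.3916 payoff=0.0000 vs cont=1.8248 → 1.8248 [wait]  node(7,6) S=158.2963 payoff=0.0000 vs cont=0.0000 → 0.0000 [wait]  node(7,7) S=196.6982 payoff=0.0000 vs cont=0.0000 → 0.0000 [wait]  ⇒ S*(7)=102.5206
t_6: node(6,0) S=47.9355 payoff=69.9345 vs cont=69.5063 → 69.9345 [stop]  node(6,1) S=59.5644 payoff=58.3056 vs cont=57.8774 → 58.3056 [stop]  node(6,2) S=74.0144 payoff=43.8556 vs cont=43.4273 → 43.8556 [stop]  node(6,3) S=91.9700 payoff=25.9000 vs cont=25.4718 → 25.9000 [stop]  node(6,4) S=114.2815 payoff=3.5885 vs cont=8.6956 → 8.6956 [wait]  node(6,5) S=142.0057 payoff=0.0000 vs cont=0.9279 → 0.9279 [wait]  node(6,6) S=176.4556 payoff=0.0000 vs cont=0.0000 → 0.0000 [wait]  ⇒ S*(6)=91.9700
t_5: node(5,0) S=53.4345 payoff=64.4355 vs cont=64.0073 → 64.4355 [stop]  node(5,1) S=66.3975 payoff=51.4725 vs cont=51.0443 → 51.4725 [stop]  node(5,2) S=82.5052 payoff=35.3648 vs cont=34.9366 → 35.3648 [stop]  node(5,3) S=102.5206 payoff=15.3494 vs cont=17.4127 → 17.4127 [wait]  node(5,4) S=127.3916 payoff=0.0000 vs cont=4.8746 → 4.8746 [wait]  node(5,5) S=158.2963 payoff=0.0000 vs cont=0.4719 → 0.4719 [wait]  ⇒ S*(5)=82.5052
t_4: node(4,0) S=59.5644 payoff=58.3056 vs cont=57.8774 → 58.3056 [stop]  node(4,1) S=74.0144 payoff=43.8556 vs cont=43.4273 → 43.8556 [stop]  node(4,2) S=91.9700 payoff=25.9000 vs cont=26.4783 → 26.4783 [wait]  node(4,3) S=114.2815 payoff=3.5885 vs cont=11.2327 → 11.2327 [wait]  node(4,4) S=142.0057 payoff=0.0000 vs cont=2.7090 → 2.7090 [wait]  ⇒ S*(4)=74.0144
t_3: node(3,0) S=66.3975 payoff=51.4725 vs cont=51.0443 → 51.4725 [stop]  node(3,1) S=82.5052 payoff=35.3648 vs cont=35.2187 → 35.3648 [stop]  node(3,2) S=102.5206 payoff=15.3494 vs cont=18.9445 → 18.9445 [wait]  node(3,3) S=127.3916 payoff=0.0000 vs cont=7.0336 → 7.0336 [wait]  ⇒ S*(3)=82.5052
t_2: node(2,0) S=74.0144 payoff=43.8556 vs cont=43.4273 → 43.8556 [stop]  node(2,1) S=91.9700 payoff=25.9000 vs cont=27.2256 → 27.2256 [wait]  node(2,2) S=114.2815 payoff=3.5885 vs cont=13.0649 → 13.0649 [wait]  ⇒ S*(2)=74.0144
t_1: node(1,0) S=82.5052 payoff=35.3648 vs cont=35.5833 → 35.5833 [wait]  node(1,1) S=102.5206 payoff=15.3494 vs cont=20.2184 → 20.2184 [wait]  ⇒ S*(1)=-
t_0: node(0,0) S=91.9700 payoff=25.9000 vs cont=27.9582 → 27.9582 [wait]  ⇒ S*(0)=-

price = 27.9582
boundary = - - 74.0144 82.5052 74.0144 82.5052 91.9700 102.5206
tree:
27.9582
35.5833 20.2184
43.8556 27.2256 13.0649
51.4725 35.3648 18.9445 7.0336
58.3056 43.8556 26.4783 11.2327 2.7090
64.4355 51.4725 35.3648 17.4127 4.8746 0.4719
69.9345 58.3056 43.8556 25.9000 8.6956 0.9279 0.0000
74.8677 64.4355 51.4725 35.3648 15.3494 1.8248 0.0000 0.0000
79.2931 69.9345 58.3056 43.8556 25.9000 3.5885 0.0000 0.0000 0.0000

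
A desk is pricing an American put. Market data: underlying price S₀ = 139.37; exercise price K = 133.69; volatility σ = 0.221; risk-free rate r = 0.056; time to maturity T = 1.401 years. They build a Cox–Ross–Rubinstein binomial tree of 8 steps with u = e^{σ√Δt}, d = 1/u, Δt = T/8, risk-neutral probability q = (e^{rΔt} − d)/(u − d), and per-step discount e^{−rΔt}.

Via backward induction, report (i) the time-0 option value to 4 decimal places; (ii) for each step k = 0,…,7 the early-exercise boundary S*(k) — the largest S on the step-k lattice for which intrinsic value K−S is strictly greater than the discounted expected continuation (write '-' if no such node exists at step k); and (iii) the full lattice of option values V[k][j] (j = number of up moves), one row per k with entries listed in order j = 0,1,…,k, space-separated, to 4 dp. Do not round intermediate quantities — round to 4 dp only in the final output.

Δt=0.17513, u=1.09690, d=0.91166, q=0.53010, disc=e^(-rΔt)=0.99024
k=8 terminal: V=max(K-S,0) → 67.1861 53.6738 37.4162 17.8553 0.0000 0.0000 0.0000 0.0000 0.0000
k=7: j=0 S=72.9478 intr=60.7422 cont=59.4375 V=60.7422[EX]; j=1 S=87.7694 intr=45.9206 cont=44.6159 V=45.9206[EX]; j=2 S=105.6023 intr=28.0877 cont=26.7830 V=28.0877[EX]; j=3 S=127.0586 intr=6.6314 cont=8.3083 V=8.3083[hold]; j=4 S=152.8743 intr=0.0000 cont=0.0000 V=0.0000[hold]; j=5 S=183.9353 intr=0.0000 cont=0.0000 V=0.0000[hold]; j=6 S=221.3072 intr=0.0000 cont=0.0000 V=0.0000[hold]; j=7 S=266.2724 intr=0.0000 cont=0.0000 V=0.0000[hold]  S*(7)=105.6023
k=6: j=0 S=80.0162 intr=53.6738 cont=52.3692 V=53.6738[EX]; j=1 S=96.2738 intr=37.4162 cont=36.1115 V=37.4162[EX]; j=2 S=115.8347 intr=17.8553 cont=17.4308 V=17.8553[EX]; j=3 S=139.3700 intr=0.0000 cont=3.8660 V=3.8660[hold]; j=4 S=167.6872 intr=0.0000 cont=0.0000 V=0.0000[hold]; j=5 S=201.7578 intr=0.0000 cont=0.0000 V=0.0000[hold]; j=6 S=242.7509 intr=0.0000 cont=0.0000 V=0.0000[hold]  S*(6)=115.8347
k=5: j=0 S=87.7694 intr=45.9206 cont=44.6159 V=45.9206[EX]; j=1 S=105.6023 intr=28.0877 cont=26.7830 V=28.0877[EX]; j=2 S=127.0586 intr=6.6314 cont=10.3377 V=10.3377[hold]; j=3 S=152.8743 intr=0.0000 cont=1.7989 V=1.7989[hold]; j=4 S=183.9353 intr=0.0000 cont=0.0000 V=0.0000[hold]; j=5 S=221.3072 intr=0.0000 cont=0.0000 V=0.0000[hold]  S*(5)=105.6023
k=4: j=0 S=96.2738 intr=37.4162 cont=36.1115 V=37.4162[EX]; j=1 S=115.8347 intr=17.8553 cont=18.4961 V=18.4961[hold]; j=2 S=139.3700 intr=0.0000 cont=5.7545 V=5.7545[hold]; j=3 S=167.6872 intr=0.0000 cont=0.8370 V=0.8370[hold]; j=4 S=201.7578 intr=0.0000 cont=0.0000 V=0.0000[hold]  S*(4)=96.2738
k=3: j=0 S=105.6023 intr=28.0877 cont=27.1194 V=28.0877[EX]; j=1 S=127.0586 intr=6.6314 cont=11.6272 V=11.6272[hold]; j=2 S=152.8743 intr=0.0000 cont=3.1171 V=3.1171[hold]; j=3 S=183.9353 intr=0.0000 cont=0.3895 V=0.3895[hold]  S*(3)=105.6023
k=2: j=0 S=115.8347 intr=17.8553 cont=19.1730 V=19.1730[hold]; j=1 S=139.3700 intr=0.0000 cont=7.0465 V=7.0465[hold]; j=2 S=167.6872 intr=0.0000 cont=1.6549 V=1.6549[hold]  S*(2)=-
k=1: j=0 S=127.0586 intr=6.6314 cont=12.6204 V=12.6204[hold]; j=1 S=152.8743 intr=0.0000 cont=4.1475 V=4.1475[hold]  S*(1)=-
k=0: j=0 S=139.3700 intr=0.0000 cont=8.0496 V=8.0496[hold]  S*(0)=-

price = 8.0496
boundary = - - - 105.6023 96.2738 105.6023 115.8347 105.6023
tree:
8.0496
12.6204 4.1475
19.1730 7.0465 1.6549
28.0877 11.6272 3.1171 0.3895
37.4162 18.4961 5.7545 0.8370 0.0000
45.9206 28.0877 10.3377 1.7989 0.0000 0.0000
53.6738 37.4162 17.8553 3.8660 0.0000 0.0000 0.0000
60.7422 45.9206 28.0877 8.3083 0.0000 0.0000 0.0000 0.0000
67.1861 53.6738 37.4162 17.8553 0.0000 0.0000 0.0000 0.0000 0.0000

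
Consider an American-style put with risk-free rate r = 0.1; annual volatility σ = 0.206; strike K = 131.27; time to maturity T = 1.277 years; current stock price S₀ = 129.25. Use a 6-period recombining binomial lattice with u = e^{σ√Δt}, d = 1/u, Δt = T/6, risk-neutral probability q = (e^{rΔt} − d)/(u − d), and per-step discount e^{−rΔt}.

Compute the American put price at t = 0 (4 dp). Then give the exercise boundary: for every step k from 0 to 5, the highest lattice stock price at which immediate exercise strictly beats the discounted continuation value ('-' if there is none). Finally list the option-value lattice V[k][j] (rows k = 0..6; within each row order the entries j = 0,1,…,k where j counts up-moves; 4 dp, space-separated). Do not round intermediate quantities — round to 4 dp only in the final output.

price = 7.5741
boundary = - - 106.8768 117.5322 106.8768 117.5322
tree:
7.5741
13.8590 3.4698
24.3932 7.0223 1.1203
34.0826 13.7378 2.5978 0.1313
42.8936 24.3932 5.9923 0.3266 0.0000
50.9057 34.0826 13.7378 0.8122 0.0000 0.0000
58.1915 42.8936 24.3932 2.0200 0.0000 0.0000 0.0000

params: Δt=0.21283 u=1.09970 d=0.90934 q=0.58926 e^(-rΔt)=0.97894
t_6 payoffs: 58.1915 42.8936 24.3932 2.0200 0.0000 0.0000 0.0000
t_5: node(5,0) S=80.3643 payoff=50.9057 vs cont=48.1414 → 50.9057 [stop]  node(5,1) S=97.1874 payoff=34.0826 vs cont=31.3182 → 34.0826 [stop]  node(5,2) S=117.5322 payoff=13.7378 vs cont=10.9734 → 13.7378 [stop]  node(5,3) S=142.1360 payoff=0.0000 vs cont=0.8122 → 0.8122 [wait]  node(5,4) S=171.8902 payoff=0.0000 vs cont=0.0000 → 0.0000 [wait]  node(5,5) S=207.8730 payoff=0.0000 vs cont=0.0000 → 0.0000 [wait]  ⇒ S*(5)=117.5322
t_4: node(4,0) S=88.3764 payoff=42.8936 vs cont=40.1292 → 42.8936 [stop]  node(4,1) S=106.8768 payoff=24.3932 vs cont=21.6288 → 24.3932 [stop]  node(4,2) S=129.2500 payoff=2.0200 vs cont=5.9923 → 5.9923 [wait]  node(4,3) S=156.3067 payoff=0.0000 vs cont=0.3266 → 0.3266 [wait]  node(4,4) S=189.0273 payoff=0.0000 vs cont=0.0000 → 0.0000 [wait]  ⇒ S*(4)=106.8768
t_3: node(3,0) S=97.1874 payoff=34.0826 vs cont=31.3182 → 34.0826 [stop]  node(3,1) S=117.5322 payoff=13.7378 vs cont=13.2648 → 13.7378 [stop]  node(3,2) S=142.1360 payoff=0.0000 vs cont=2.5978 → 2.5978 [wait]  node(3,3) S=171.8902 payoff=0.0000 vs cont=0.1313 → 0.1313 [wait]  ⇒ S*(3)=117.5322
t_2: node(2,0) S=106.8768 payoff=24.3932 vs cont=21.6288 → 24.3932 [stop]  node(2,1) S=129.2500 payoff=2.0200 vs cont=7.0223 → 7.0223 [wait]  node(2,2) S=156.3067 payoff=0.0000 vs cont=1.1203 → 1.1203 [wait]  ⇒ S*(2)=106.8768
t_1: node(1,0) S=117.5322 payoff=13.7378 vs cont=13.8590 → 13.8590 [wait]  node(1,1) S=142.1360 payoff=0.0000 vs cont=3.4698 → 3.4698 [wait]  ⇒ S*(1)=-
t_0: node(0,0) S=129.2500 payoff=2.0200 vs cont=7.5741 → 7.5741 [wait]  ⇒ S*(0)=-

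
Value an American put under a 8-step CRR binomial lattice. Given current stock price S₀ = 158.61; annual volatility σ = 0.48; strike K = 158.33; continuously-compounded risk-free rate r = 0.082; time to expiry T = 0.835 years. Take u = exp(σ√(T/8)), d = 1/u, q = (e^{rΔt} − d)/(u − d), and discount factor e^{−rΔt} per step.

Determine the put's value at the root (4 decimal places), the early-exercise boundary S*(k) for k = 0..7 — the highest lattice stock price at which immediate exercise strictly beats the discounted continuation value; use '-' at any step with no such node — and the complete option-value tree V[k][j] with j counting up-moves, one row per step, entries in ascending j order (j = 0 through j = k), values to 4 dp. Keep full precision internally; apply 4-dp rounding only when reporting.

price = 22.3414
boundary = - - - 99.6063 85.2981 99.6063 116.3148 135.8259
tree:
22.3414
31.9116 12.7300
44.1114 19.7195 5.6473
58.7237 29.6118 9.7252 1.4838
73.0319 42.7572 16.3908 2.9282 0.0000
85.2849 58.7237 26.8183 5.7785 0.0000 0.0000
95.7777 73.0319 42.0152 11.4035 0.0000 0.0000 0.0000
104.7632 85.2849 58.7237 22.5041 0.0000 0.0000 0.0000 0.0000
112.4580 95.7777 73.0319 42.0152 0.0000 0.0000 0.0000 0.0000 0.0000

Δt=0.10437  u=1.16774  d=0.85635  q=0.48891  discount=0.99148
step 8 (expiry): payoffs max(K−S,0) = 112.4580 95.7777 73.0319 42.0152 0.0000 0.0000 0.0000 0.0000 0.0000
step 7: (k=7,j=0): S=53.5668, (K−S)⁺=104.7632, hold=103.4139 ⇒ V=104.7632 exercise | (k=7,j=1): S=73.0451, (K−S)⁺=85.2849, hold=83.9355 ⇒ V=85.2849 exercise | (k=7,j=2): S=99.6063, (K−S)⁺=58.7237, hold=57.3743 ⇒ V=58.7237 exercise | (k=7,j=3): S=135.8259, (K−S)⁺=22.5041, hold=21.2905 ⇒ V=22.5041 exercise | (k=7,j=4): S=185.2160, (K−S)⁺=0.0000, hold=0.0000 ⇒ V=0.0000 continue | (k=7,j=5): S=252.5656, (K−S)⁺=0.0000, hold=0.0000 ⇒ V=0.0000 continue | (k=7,j=6): S=344.4053, (K−S)⁺=0.0000, hold=0.0000 ⇒ V=0.0000 continue | (k=7,j=7): S=469.6405, (K−S)⁺=0.0000, hold=0.0000 ⇒ V=0.0000 continue  boundary S*=135.8259
step 6: (k=6,j=0): S=62.5523, (K−S)⁺=95.7777, hold=94.4284 ⇒ V=95.7777 exercise | (k=6,j=1): S=85.2981, (K−S)⁺=73.0319, hold=71.6826 ⇒ V=73.0319 exercise | (k=6,j=2): S=116.3148, (K−S)⁺=42.0152, hold=40.6659 ⇒ V=42.0152 exercise | (k=6,j=3): S=158.6100, (K−S)⁺=0.0000, hold=11.4035 ⇒ V=11.4035 continue | (k=6,j=4): S=216.2849, (K−S)⁺=0.0000, hold=0.0000 ⇒ V=0.0000 continue | (k=6,j=5): S=294.9321, (K−S)⁺=0.0000, hold=0.0000 ⇒ V=0.0000 continue | (k=6,j=6): S=402.1775, (K−S)⁺=0.0000, hold=0.0000 ⇒ V=0.0000 continue  boundary S*=116.3148
step 5: (k=5,j=0): S=73.0451, (K−S)⁺=85.2849, hold=83.9355 ⇒ V=85.2849 exercise | (k=5,j=1): S=99.6063, (K−S)⁺=58.7237, hold=57.3743 ⇒ V=58.7237 exercise | (k=5,j=2): S=135.8259, (K−S)⁺=22.5041, hold=26.8183 ⇒ V=26.8183 continue | (k=5,j=3): S=185.2160, (K−S)⁺=0.0000, hold=5.7785 ⇒ V=5.7785 continue | (k=5,j=4): S=252.5656, (K−S)⁺=0.0000, hold=0.0000 ⇒ V=0.0000 continue | (k=5,j=5): S=344.4053, (K−S)⁺=0.0000, hold=0.0000 ⇒ V=0.0000 continue  boundary S*=99.6063
step 4: (k=4,j=0): S=85.2981, (K−S)⁺=73.0319, hold=71.6826 ⇒ V=73.0319 exercise | (k=4,j=1): S=116.3148, (K−S)⁺=42.0152, hold=42.7572 ⇒ V=42.7572 continue | (k=4,j=2): S=158.6100, (K−S)⁺=0.0000, hold=16.3908 ⇒ V=16.3908 continue | (k=4,j=3): S=216.2849, (K−S)⁺=0.0000, hold=2.9282 ⇒ V=2.9282 continue | (k=4,j=4): S=294.9321, (K−S)⁺=0.0000, hold=0.0000 ⇒ V=0.0000 continue  boundary S*=85.2981
step 3: (k=3,j=0): S=99.6063, (K−S)⁺=58.7237, hold=57.7340 ⇒ V=58.7237 exercise | (k=3,j=1): S=135.8259, (K−S)⁺=22.5041, hold=29.6118 ⇒ V=29.6118 continue | (k=3,j=2): S=185.2160, (K−S)⁺=0.0000, hold=9.7252 ⇒ V=9.7252 continue | (k=3,j=3): S=252.5656, (K−S)⁺=0.0000, hold=1.4838 ⇒ V=1.4838 continue  boundary S*=99.6063
step 2: (k=2,j=0): S=116.3148, (K−S)⁺=42.0152, hold=44.1114 ⇒ V=44.1114 continue | (k=2,j=1): S=158.6100, (K−S)⁺=0.0000, hold=19.7195 ⇒ V=19.7195 continue | (k=2,j=2): S=216.2849, (K−S)⁺=0.0000, hold=5.6473 ⇒ V=5.6473 continue  boundary S*=-
step 1: (k=1,j=0): S=135.8259, (K−S)⁺=22.5041, hold=31.9116 ⇒ V=31.9116 continue | (k=1,j=1): S=185.2160, (K−S)⁺=0.0000, hold=12.7300 ⇒ V=12.7300 continue  boundary S*=-
step 0: (k=0,j=0): S=158.6100, (K−S)⁺=0.0000, hold=22.3414 ⇒ V=22.3414 continue  boundary S*=-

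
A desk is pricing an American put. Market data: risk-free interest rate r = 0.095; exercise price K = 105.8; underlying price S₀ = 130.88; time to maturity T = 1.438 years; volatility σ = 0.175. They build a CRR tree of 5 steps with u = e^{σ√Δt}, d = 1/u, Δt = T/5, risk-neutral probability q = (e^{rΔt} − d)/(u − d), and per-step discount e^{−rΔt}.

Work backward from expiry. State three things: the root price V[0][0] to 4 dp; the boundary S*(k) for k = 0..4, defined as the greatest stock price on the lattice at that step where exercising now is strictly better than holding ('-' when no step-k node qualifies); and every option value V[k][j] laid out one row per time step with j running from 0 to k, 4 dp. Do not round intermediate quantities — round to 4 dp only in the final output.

Δt=0.28760  u=1.09839  d=0.91042  q=0.62391  discount=0.97305
step 5 (expiry): payoffs max(K−S,0) = 23.9382 7.0361 0.0000 0.0000 0.0000 0.0000
step 4: (k=4,j=0): S=89.9166, (K−S)⁺=15.8834, hold=13.0319 ⇒ V=15.8834 exercise | (k=4,j=1): S=108.4817, (K−S)⁺=0.0000, hold=2.5749 ⇒ V=2.5749 continue | (k=4,j=2): S=130.8800, (K−S)⁺=0.0000, hold=0.0000 ⇒ V=0.0000 continue | (k=4,j=3): S=157.9029, (K−S)⁺=0.0000, hold=0.0000 ⇒ V=0.0000 continue | (k=4,j=4): S=190.5052, (K−S)⁺=0.0000, hold=0.0000 ⇒ V=0.0000 continue  boundary S*=89.9166
step 3: (k=3,j=0): S=98.7639, (K−S)⁺=7.0361, hold=7.3758 ⇒ V=7.3758 continue | (k=3,j=1): S=119.1557, (K−S)⁺=0.0000, hold=0.9423 ⇒ V=0.9423 continue | (k=3,j=2): S=143.7579, (K−S)⁺=0.0000, hold=0.0000 ⇒ V=0.0000 continue | (k=3,j=3): S=173.4397, (K−S)⁺=0.0000, hold=0.0000 ⇒ V=0.0000 continue  boundary S*=-
step 2: (k=2,j=0): S=108.4817, (K−S)⁺=0.0000, hold=3.2713 ⇒ V=3.2713 continue | (k=2,j=1): S=130.8800, (K−S)⁺=0.0000, hold=0.3448 ⇒ V=0.3448 continue | (k=2,j=2): S=157.9029, (K−S)⁺=0.0000, hold=0.0000 ⇒ V=0.0000 continue  boundary S*=-
step 1: (k=1,j=0): S=119.1557, (K−S)⁺=0.0000, hold=1.4065 ⇒ V=1.4065 continue | (k=1,j=1): S=143.7579, (K−S)⁺=0.0000, hold=0.1262 ⇒ V=0.1262 continue  boundary S*=-
step 0: (k=0,j=0): S=130.8800, (K−S)⁺=0.0000, hold=0.5913 ⇒ V=0.5913 continue  boundary S*=-

price = 0.5913
boundary = - - - - 89.9166
tree:
0.5913
1.4065 0.1262
3.2713 0.3448 0.0000
7.3758 0.9423 0.0000 0.0000
15.8834 2.5749 0.0000 0.0000 0.0000
23.9382 7.0361 0.0000 0.0000 0.0000 0.0000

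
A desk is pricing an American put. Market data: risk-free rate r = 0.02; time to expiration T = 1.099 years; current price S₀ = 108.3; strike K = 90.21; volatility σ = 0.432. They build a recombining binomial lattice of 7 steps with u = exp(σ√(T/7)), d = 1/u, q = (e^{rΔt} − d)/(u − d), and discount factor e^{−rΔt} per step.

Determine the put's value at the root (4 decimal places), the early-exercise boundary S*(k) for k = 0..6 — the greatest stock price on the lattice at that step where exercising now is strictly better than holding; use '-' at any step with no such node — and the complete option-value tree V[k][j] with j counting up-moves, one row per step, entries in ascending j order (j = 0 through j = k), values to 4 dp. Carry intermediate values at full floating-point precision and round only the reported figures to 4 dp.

price = 8.9684
boundary = - - - - 54.6099 64.8053 54.6099
tree:
8.9684
13.3261 4.0443
19.2339 6.6585 1.0813
26.7716 10.7415 2.0331 0.0000
35.6001 16.8538 3.8224 0.0000 0.0000
44.1915 25.4047 7.1867 0.0000 0.0000 0.0000
51.4313 35.6001 13.5121 0.0000 0.0000 0.0000 0.0000
57.5321 44.1915 25.4047 0.0000 0.0000 0.0000 0.0000 0.0000

Δt=0.15700, u=1.18670, d=0.84268, q=0.46645, disc=e^(-rΔt)=0.99686
k=7 terminal: V=max(K-S,0) → 57.5321 44.1915 25.4047 0.0000 0.0000 0.0000 0.0000 0.0000
k=6: j=0 S=38.7787 intr=51.4313 cont=51.1485 V=51.4313[EX]; j=1 S=54.6099 intr=35.6001 cont=35.3173 V=35.6001[EX]; j=2 S=76.9042 intr=13.3058 cont=13.5121 V=13.5121[hold]; j=3 S=108.3000 intr=0.0000 cont=0.0000 V=0.0000[hold]; j=4 S=152.5130 intr=0.0000 cont=0.0000 V=0.0000[hold]; j=5 S=214.7758 intr=0.0000 cont=0.0000 V=0.0000[hold]; j=6 S=302.4570 intr=0.0000 cont=0.0000 V=0.0000[hold]  S*(6)=54.6099
k=5: j=0 S=46.0185 intr=44.1915 cont=43.9087 V=44.1915[EX]; j=1 S=64.8053 intr=25.4047 cont=25.2178 V=25.4047[EX]; j=2 S=91.2618 intr=0.0000 cont=7.1867 V=7.1867[hold]; j=3 S=128.5191 intr=0.0000 cont=0.0000 V=0.0000[hold]; j=4 S=180.9864 intr=0.0000 cont=0.0000 V=0.0000[hold]; j=5 S=254.8734 intr=0.0000 cont=0.0000 V=0.0000[hold]  S*(5)=64.8053
k=4: j=0 S=54.6099 intr=35.6001 cont=35.3173 V=35.6001[EX]; j=1 S=76.9042 intr=13.3058 cont=16.8538 V=16.8538[hold]; j=2 S=108.3000 intr=0.0000 cont=3.8224 V=3.8224[hold]; j=3 S=152.5130 intr=0.0000 cont=0.0000 V=0.0000[hold]; j=4 S=214.7758 intr=0.0000 cont=0.0000 V=0.0000[hold]  S*(4)=54.6099
k=3: j=0 S=64.8053 intr=25.4047 cont=26.7716 V=26.7716[hold]; j=1 S=91.2618 intr=0.0000 cont=10.7415 V=10.7415[hold]; j=2 S=128.5191 intr=0.0000 cont=2.0331 V=2.0331[hold]; j=3 S=180.9864 intr=0.0000 cont=0.0000 V=0.0000[hold]  S*(3)=-
k=2: j=0 S=76.9042 intr=13.3058 cont=19.2339 V=19.2339[hold]; j=1 S=108.3000 intr=0.0000 cont=6.6585 V=6.6585[hold]; j=2 S=152.5130 intr=0.0000 cont=1.0813 V=1.0813[hold]  S*(2)=-
k=1: j=0 S=91.2618 intr=0.0000 cont=13.3261 V=13.3261[hold]; j=1 S=128.5191 intr=0.0000 cont=4.0443 V=4.0443[hold]  S*(1)=-
k=0: j=0 S=108.3000 intr=0.0000 cont=8.9684 V=8.9684[hold]  S*(0)=-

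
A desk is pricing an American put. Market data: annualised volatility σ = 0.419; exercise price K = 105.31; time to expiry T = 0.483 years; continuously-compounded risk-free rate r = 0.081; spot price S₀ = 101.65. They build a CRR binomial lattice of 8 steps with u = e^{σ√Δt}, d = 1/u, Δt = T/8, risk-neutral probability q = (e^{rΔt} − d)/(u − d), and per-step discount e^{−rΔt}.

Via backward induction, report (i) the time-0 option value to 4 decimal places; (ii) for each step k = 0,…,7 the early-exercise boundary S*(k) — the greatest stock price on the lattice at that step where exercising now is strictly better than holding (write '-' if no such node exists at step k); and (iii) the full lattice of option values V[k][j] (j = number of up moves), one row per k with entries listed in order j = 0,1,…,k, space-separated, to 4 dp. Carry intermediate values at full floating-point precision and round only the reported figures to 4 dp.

Δt=0.06037  u=1.10844  d=0.90217  q=0.49805  discount=0.99512
step 8 (expiry): payoffs max(K−S,0) = 60.7024 50.5033 37.9723 22.5762 3.6600 0.0000 0.0000 0.0000 0.0000
step 7: (k=7,j=0): S=49.4449, (K−S)⁺=55.8651, hold=55.3514 ⇒ V=55.8651 exercise | (k=7,j=1): S=60.7500, (K−S)⁺=44.5600, hold=44.0463 ⇒ V=44.5600 exercise | (k=7,j=2): S=74.6398, (K−S)⁺=30.6702, hold=30.1564 ⇒ V=30.6702 exercise | (k=7,j=3): S=91.7054, (K−S)⁺=13.6046, hold=13.0908 ⇒ V=13.6046 exercise | (k=7,j=4): S=112.6730, (K−S)⁺=0.0000, hold=1.8282 ⇒ V=1.8282 continue | (k=7,j=5): S=138.4345, (K−S)⁺=0.0000, hold=0.0000 ⇒ V=0.0000 continue | (k=7,j=6): S=170.0861, (K−S)⁺=0.0000, hold=0.0000 ⇒ V=0.0000 continue | (k=7,j=7): S=208.9746, (K−S)⁺=0.0000, hold=0.0000 ⇒ V=0.0000 continue  boundary S*=91.7054
step 6: (k=6,j=0): S=54.8067, (K−S)⁺=50.5033, hold=49.9896 ⇒ V=50.5033 exercise | (k=6,j=1): S=67.3377, (K−S)⁺=37.9723, hold=37.4586 ⇒ V=37.9723 exercise | (k=6,j=2): S=82.7338, (K−S)⁺=22.5762, hold=22.0625 ⇒ V=22.5762 exercise | (k=6,j=3): S=101.6500, (K−S)⁺=3.6600, hold=7.7016 ⇒ V=7.7016 continue | (k=6,j=4): S=124.8912, (K−S)⁺=0.0000, hold=0.9132 ⇒ V=0.9132 continue | (k=6,j=5): S=153.4463, (K−S)⁺=0.0000, hold=0.0000 ⇒ V=0.0000 continue | (k=6,j=6): S=188.5303, (K−S)⁺=0.0000, hold=0.0000 ⇒ V=0.0000 continue  boundary S*=82.7338
step 5: (k=5,j=0): S=60.7500, (K−S)⁺=44.5600, hold=44.0463 ⇒ V=44.5600 exercise | (k=5,j=1): S=74.6398, (K−S)⁺=30.6702, hold=30.1564 ⇒ V=30.6702 exercise | (k=5,j=2): S=91.7054, (K−S)⁺=13.6046, hold=15.0939 ⇒ V=15.0939 continue | (k=5,j=3): S=112.6730, (K−S)⁺=0.0000, hold=4.2995 ⇒ V=4.2995 continue | (k=5,j=4): S=138.4345, (K−S)⁺=0.0000, hold=0.4561 ⇒ V=0.4561 continue | (k=5,j=5): S=170.0861, (K−S)⁺=0.0000, hold=0.0000 ⇒ V=0.0000 continue  boundary S*=74.6398
step 4: (k=4,j=0): S=67.3377, (K−S)⁺=37.9723, hold=37.4586 ⇒ V=37.9723 exercise | (k=4,j=1): S=82.7338, (K−S)⁺=22.5762, hold=22.8006 ⇒ V=22.8006 continue | (k=4,j=2): S=101.6500, (K−S)⁺=3.6600, hold=9.6703 ⇒ V=9.6703 continue | (k=4,j=3): S=124.8912, (K−S)⁺=0.0000, hold=2.3737 ⇒ V=2.3737 continue | (k=4,j=4): S=153.4463, (K−S)⁺=0.0000, hold=0.2278 ⇒ V=0.2278 continue  boundary S*=67.3377
step 3: (k=3,j=0): S=74.6398, (K−S)⁺=30.6702, hold=30.2677 ⇒ V=30.6702 exercise | (k=3,j=1): S=91.7054, (K−S)⁺=13.6046, hold=16.1818 ⇒ V=16.1818 continue | (k=3,j=2): S=112.6730, (K−S)⁺=0.0000, hold=6.0068 ⇒ V=6.0068 continue | (k=3,j=3): S=138.4345, (K−S)⁺=0.0000, hold=1.2986 ⇒ V=1.2986 continue  boundary S*=74.6398
step 2: (k=2,j=0): S=82.7338, (K−S)⁺=22.5762, hold=23.3398 ⇒ V=23.3398 continue | (k=2,j=1): S=101.6500, (K−S)⁺=3.6600, hold=11.0599 ⇒ V=11.0599 continue | (k=2,j=2): S=124.8912, (K−S)⁺=0.0000, hold=3.6440 ⇒ V=3.6440 continue  boundary S*=-
step 1: (k=1,j=0): S=91.7054, (K−S)⁺=13.6046, hold=17.1398 ⇒ V=17.1398 continue | (k=1,j=1): S=112.6730, (K−S)⁺=0.0000, hold=7.3305 ⇒ V=7.3305 continue  boundary S*=-
step 0: (k=0,j=0): S=101.6500, (K−S)⁺=3.6600, hold=12.1944 ⇒ V=12.1944 continue  boundary S*=-

price = 12.1944
boundary = - - - 74.6398 67.3377 74.6398 82.7338 91.7054
tree:
12.1944
17.1398 7.3305
23.3398 11.0599 3.6440
30.6702 16.1818 6.0068 1.2986
37.9723 22.8006 9.6703 2.3737 0.2278
44.5600 30.6702 15.0939 4.2995 0.4561 0.0000
50.5033 37.9723 22.5762 7.7016 0.9132 0.0000 0.0000
55.8651 44.5600 30.6702 13.6046 1.8282 0.0000 0.0000 0.0000
60.7024 50.5033 37.9723 22.5762 3.6600 0.0000 0.0000 0.0000 0.0000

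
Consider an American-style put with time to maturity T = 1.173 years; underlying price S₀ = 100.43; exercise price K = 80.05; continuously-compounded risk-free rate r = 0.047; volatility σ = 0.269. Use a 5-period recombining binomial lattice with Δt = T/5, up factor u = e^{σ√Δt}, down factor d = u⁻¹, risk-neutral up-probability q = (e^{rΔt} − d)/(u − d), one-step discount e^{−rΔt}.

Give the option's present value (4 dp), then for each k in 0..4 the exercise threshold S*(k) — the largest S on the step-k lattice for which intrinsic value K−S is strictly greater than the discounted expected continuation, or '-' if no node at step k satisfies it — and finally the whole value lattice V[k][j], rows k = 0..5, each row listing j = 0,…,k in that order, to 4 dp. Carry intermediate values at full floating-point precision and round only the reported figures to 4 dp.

Δt=0.23460, u=1.13916, d=0.87784, q=0.50990, disc=e^(-rΔt)=0.98903
k=5 terminal: V=max(K-S,0) → 27.6973 12.1126 0.0000 0.0000 0.0000 0.0000
k=4: j=0 S=59.6381 intr=20.4119 cont=19.5341 V=20.4119[EX]; j=1 S=77.3916 intr=2.6584 cont=5.8713 V=5.8713[hold]; j=2 S=100.4300 intr=0.0000 cont=0.0000 V=0.0000[hold]; j=3 S=130.3267 intr=0.0000 cont=0.0000 V=0.0000[hold]; j=4 S=169.1232 intr=0.0000 cont=0.0000 V=0.0000[hold]  S*(4)=59.6381
k=3: j=0 S=67.9374 intr=12.1126 cont=12.8551 V=12.8551[hold]; j=1 S=88.1614 intr=0.0000 cont=2.8460 V=2.8460[hold]; j=2 S=114.4059 intr=0.0000 cont=0.0000 V=0.0000[hold]; j=3 S=148.4630 intr=0.0000 cont=0.0000 V=0.0000[hold]  S*(3)=-
k=2: j=0 S=77.3916 intr=2.6584 cont=7.6664 V=7.6664[hold]; j=1 S=100.4300 intr=0.0000 cont=1.3795 V=1.3795[hold]; j=2 S=130.3267 intr=0.0000 cont=0.0000 V=0.0000[hold]  S*(2)=-
k=1: j=0 S=88.1614 intr=0.0000 cont=4.4118 V=4.4118[hold]; j=1 S=114.4059 intr=0.0000 cont=0.6687 V=0.6687[hold]  S*(1)=-
k=0: j=0 S=100.4300 intr=0.0000 cont=2.4757 V=2.4757[hold]  S*(0)=-

price = 2.4757
boundary = - - - - 59.6381
tree:
2.4757
4.4118 0.6687
7.6664 1.3795 0.0000
12.8551 2.8460 0.0000 0.0000
20.4119 5.8713 0.0000 0.0000 0.0000
27.6973 12.1126 0.0000 0.0000 0.0000 0.0000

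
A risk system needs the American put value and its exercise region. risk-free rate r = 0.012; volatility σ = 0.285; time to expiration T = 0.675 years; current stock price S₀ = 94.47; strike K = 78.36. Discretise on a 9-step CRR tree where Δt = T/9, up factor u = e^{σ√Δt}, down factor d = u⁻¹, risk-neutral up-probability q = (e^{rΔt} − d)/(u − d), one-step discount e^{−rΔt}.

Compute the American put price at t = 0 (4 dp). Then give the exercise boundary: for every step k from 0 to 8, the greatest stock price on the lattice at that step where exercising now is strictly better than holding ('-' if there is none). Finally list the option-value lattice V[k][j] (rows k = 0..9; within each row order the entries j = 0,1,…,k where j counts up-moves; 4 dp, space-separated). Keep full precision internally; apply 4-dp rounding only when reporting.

params: Δt=0.07500 u=1.08118 d=0.92492 q=0.48626 e^(-rΔt)=0.99910
t_9 payoffs: 31.5626 23.6564 14.4146 3.6114 0.0000 0.0000 0.0000 0.0000 0.0000 0.0000
t_8: node(8,0) S=50.5963 payoff=27.7637 vs cont=27.6932 → 27.7637 [stop]  node(8,1) S=59.1443 payoff=19.2157 vs cont=19.1452 → 19.2157 [stop]  node(8,2) S=69.1363 payoff=9.2237 vs cont=9.1532 → 9.2237 [stop]  node(8,3) S=80.8165 payoff=0.0000 vs cont=1.8536 → 1.8536 [wait]  node(8,4) S=94.4700 payoff=0.0000 vs cont=0.0000 → 0.0000 [wait]  node(8,5) S=110.4302 payoff=0.0000 vs cont=0.0000 → 0.0000 [wait]  node(8,6) S=129.0867 payoff=0.0000 vs cont=0.0000 → 0.0000 [wait]  node(8,7) S=150.8951 payoff=0.0000 vs cont=0.0000 → 0.0000 [wait]  node(8,8) S=176.3880 payoff=0.0000 vs cont=0.0000 → 0.0000 [wait]  ⇒ S*(8)=69.1363
t_7: node(7,0) S=54.7036 payoff=23.6564 vs cont=23.5859 → 23.6564 [stop]  node(7,1) S=63.9454 payoff=14.4146 vs cont=14.3441 → 14.4146 [stop]  node(7,2) S=74.7486 payoff=3.6114 vs cont=5.6348 → 5.6348 [wait]  node(7,3) S=87.3770 payoff=0.0000 vs cont=0.9514 → 0.9514 [wait]  node(7,4) S=102.1388 payoff=0.0000 vs cont=0.0000 → 0.0000 [wait]  node(7,5) S=119.3946 payoff=0.0000 vs cont=0.0000 → 0.0000 [wait]  node(7,6) S=139.5656 payoff=0.0000 vs cont=0.0000 → 0.0000 [wait]  node(7,7) S=163.1444 payoff=0.0000 vs cont=0.0000 → 0.0000 [wait]  ⇒ S*(7)=63.9454
t_6: node(6,0) S=59.1443 payoff=19.2157 vs cont=19.1452 → 19.2157 [stop]  node(6,1) S=69.1363 payoff=9.2237 vs cont=10.1362 → 10.1362 [wait]  node(6,2) S=80.8165 payoff=0.0000 vs cont=3.3545 → 3.3545 [wait]  node(6,3) S=94.4700 payoff=0.0000 vs cont=0.4883 → 0.4883 [wait]  node(6,4) S=110.4302 payoff=0.0000 vs cont=0.0000 → 0.0000 [wait]  node(6,5) S=129.0867 payoff=0.0000 vs cont=0.0000 → 0.0000 [wait]  node(6,6) S=150.8951 payoff=0.0000 vs cont=0.0000 → 0.0000 [wait]  ⇒ S*(6)=59.1443
t_5: node(5,0) S=63.9454 payoff=14.4146 vs cont=14.7874 → 14.7874 [wait]  node(5,1) S=74.7486 payoff=3.6114 vs cont=6.8324 → 6.8324 [wait]  node(5,2) S=87.3770 payoff=0.0000 vs cont=1.9590 → 1.9590 [wait]  node(5,3) S=102.1388 payoff=0.0000 vs cont=0.2507 → 0.2507 [wait]  node(5,4) S=119.3946 payoff=0.0000 vs cont=0.0000 → 0.0000 [wait]  node(5,5) S=139.5656 payoff=0.0000 vs cont=0.0000 → 0.0000 [wait]  ⇒ S*(5)=-
t_4: node(4,0) S=69.1363 payoff=9.2237 vs cont=10.9094 → 10.9094 [wait]  node(4,1) S=80.8165 payoff=0.0000 vs cont=4.4586 → 4.4586 [wait]  node(4,2) S=94.4700 payoff=0.0000 vs cont=1.1273 → 1.1273 [wait]  node(4,3) S=110.4302 payoff=0.0000 vs cont=0.1287 → 0.1287 [wait]  node(4,4) S=129.0867 payoff=0.0000 vs cont=0.0000 → 0.0000 [wait]  ⇒ S*(4)=-
t_3: node(3,0) S=74.7486 payoff=3.6114 vs cont=7.7657 → 7.7657 [wait]  node(3,1) S=87.3770 payoff=0.0000 vs cont=2.8362 → 2.8362 [wait]  node(3,2) S=102.1388 payoff=0.0000 vs cont=0.6411 → 0.6411 [wait]  node(3,3) S=119.3946 payoff=0.0000 vs cont=0.0660 → 0.0660 [wait]  ⇒ S*(3)=-
t_2: node(2,0) S=80.8165 payoff=0.0000 vs cont=5.3638 → 5.3638 [wait]  node(2,1) S=94.4700 payoff=0.0000 vs cont=1.7672 → 1.7672 [wait]  node(2,2) S=110.4302 payoff=0.0000 vs cont=0.3612 → 0.3612 [wait]  ⇒ S*(2)=-
t_1: node(1,0) S=87.3770 payoff=0.0000 vs cont=3.6117 → 3.6117 [wait]  node(1,1) S=102.1388 payoff=0.0000 vs cont=1.0825 → 1.0825 [wait]  ⇒ S*(1)=-
t_0: node(0,0) S=94.4700 payoff=0.0000 vs cont=2.3797 → 2.3797 [wait]  ⇒ S*(0)=-

price = 2.3797
boundary = - - - - - - 59.1443 63.9454 69.1363
tree:
2.3797
3.6117 1.0825
5.3638 1.7672 0.3612
7.7657 2.8362 0.6411 0.0660
10.9094 4.4586 1.1273 0.1287 0.0000
14.7874 6.8324 1.9590 0.2507 0.0000 0.0000
19.2157 10.1362 3.3545 0.4883 0.0000 0.0000 0.0000
23.6564 14.4146 5.6348 0.9514 0.0000 0.0000 0.0000 0.0000
27.7637 19.2157 9.2237 1.8536 0.0000 0.0000 0.0000 0.0000 0.0000
31.5626 23.6564 14.4146 3.6114 0.0000 0.0000 0.0000 0.0000 0.0000 0.0000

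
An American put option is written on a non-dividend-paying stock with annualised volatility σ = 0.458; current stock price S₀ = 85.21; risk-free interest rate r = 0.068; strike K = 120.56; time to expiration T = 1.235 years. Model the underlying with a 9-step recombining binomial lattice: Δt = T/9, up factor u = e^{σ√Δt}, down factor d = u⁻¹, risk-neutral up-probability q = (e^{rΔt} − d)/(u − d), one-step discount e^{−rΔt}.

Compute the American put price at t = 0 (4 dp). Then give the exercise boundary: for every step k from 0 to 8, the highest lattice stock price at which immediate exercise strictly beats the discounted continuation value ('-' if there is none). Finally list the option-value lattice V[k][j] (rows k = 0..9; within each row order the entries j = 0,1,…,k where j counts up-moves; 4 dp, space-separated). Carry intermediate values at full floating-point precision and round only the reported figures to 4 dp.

Δt=0.13722  u=1.18490  d=0.84395  q=0.48518  discount=0.99071
step 9 (expiry): payoffs max(K−S,0) = 102.0523 94.5754 84.0779 69.3394 48.6468 19.5946 0.0000 0.0000 0.0000 0.0000
step 8: (k=8,j=0): S=21.9298, (K−S)⁺=98.6302, hold=97.5105 ⇒ V=98.6302 exercise | (k=8,j=1): S=30.7892, (K−S)⁺=89.7708, hold=88.6511 ⇒ V=89.7708 exercise | (k=8,j=2): S=43.2277, (K−S)⁺=77.3323, hold=76.2126 ⇒ V=77.3323 exercise | (k=8,j=3): S=60.6913, (K−S)⁺=59.8687, hold=58.7490 ⇒ V=59.8687 exercise | (k=8,j=4): S=85.2100, (K−S)⁺=35.3500, hold=34.2303 ⇒ V=35.3500 exercise | (k=8,j=5): S=119.6340, (K−S)⁺=0.9260, hold=9.9939 ⇒ V=9.9939 continue | (k=8,j=6): S=167.9651, (K−S)⁺=0.0000, hold=0.0000 ⇒ V=0.0000 continue | (k=8,j=7): S=235.8214, (K−S)⁺=0.0000, hold=0.0000 ⇒ V=0.0000 continue | (k=8,j=8): S=331.0910, (K−S)⁺=0.0000, hold=0.0000 ⇒ V=0.0000 continue  boundary S*=85.2100
step 7: (k=7,j=0): S=25.9846, (K−S)⁺=94.5754, hold=93.4557 ⇒ V=94.5754 exercise | (k=7,j=1): S=36.4821, (K−S)⁺=84.0779, hold=82.9582 ⇒ V=84.0779 exercise | (k=7,j=2): S=51.2206, (K−S)⁺=69.3394, hold=68.2197 ⇒ V=69.3394 exercise | (k=7,j=3): S=71.9132, (K−S)⁺=48.6468, hold=47.5271 ⇒ V=48.6468 exercise | (k=7,j=4): S=100.9654, (K−S)⁺=19.5946, hold=22.8336 ⇒ V=22.8336 continue | (k=7,j=5): S=141.7545, (K−S)⁺=0.0000, hold=5.0973 ⇒ V=5.0973 continue | (k=7,j=6): S=199.0220, (K−S)⁺=0.0000, hold=0.0000 ⇒ V=0.0000 continue | (k=7,j=7): S=279.4250, (K−S)⁺=0.0000, hold=0.0000 ⇒ V=0.0000 continue  boundary S*=71.9132
step 6: (k=6,j=0): S=30.7892, (K−S)⁺=89.7708, hold=88.6511 ⇒ V=89.7708 exercise | (k=6,j=1): S=43.2277, (K−S)⁺=77.3323, hold=76.2126 ⇒ V=77.3323 exercise | (k=6,j=2): S=60.6913, (K−S)⁺=59.8687, hold=58.7490 ⇒ V=59.8687 exercise | (k=6,j=3): S=85.2100, (K−S)⁺=35.3500, hold=35.7872 ⇒ V=35.7872 continue | (k=6,j=4): S=119.6340, (K−S)⁺=0.9260, hold=14.0961 ⇒ V=14.0961 continue | (k=6,j=5): S=167.9651, (K−S)⁺=0.0000, hold=2.5998 ⇒ V=2.5998 continue | (k=6,j=6): S=235.8214, (K−S)⁺=0.0000, hold=0.0000 ⇒ V=0.0000 continue  boundary S*=60.6913
step 5: (k=5,j=0): S=36.4821, (K−S)⁺=84.0779, hold=82.9582 ⇒ V=84.0779 exercise | (k=5,j=1): S=51.2206, (K−S)⁺=69.3394, hold=68.2197 ⇒ V=69.3394 exercise | (k=5,j=2): S=71.9132, (K−S)⁺=48.6468, hold=47.7373 ⇒ V=48.6468 exercise | (k=5,j=3): S=100.9654, (K−S)⁺=19.5946, hold=25.0284 ⇒ V=25.0284 continue | (k=5,j=4): S=141.7545, (K−S)⁺=0.0000, hold=8.4392 ⇒ V=8.4392 continue | (k=5,j=5): S=199.0220, (K−S)⁺=0.0000, hold=1.3260 ⇒ V=1.3260 continue  boundary S*=71.9132
step 4: (k=4,j=0): S=43.2277, (K−S)⁺=77.3323, hold=76.2126 ⇒ V=77.3323 exercise | (k=4,j=1): S=60.6913, (K−S)⁺=59.8687, hold=58.7490 ⇒ V=59.8687 exercise | (k=4,j=2): S=85.2100, (K−S)⁺=35.3500, hold=36.8422 ⇒ V=36.8422 continue | (k=4,j=3): S=119.6340, (K−S)⁺=0.9260, hold=16.8219 ⇒ V=16.8219 continue | (k=4,j=4): S=167.9651, (K−S)⁺=0.0000, hold=4.9416 ⇒ V=4.9416 continue  boundary S*=60.6913
step 3: (k=3,j=0): S=51.2206, (K−S)⁺=69.3394, hold=68.2197 ⇒ V=69.3394 exercise | (k=3,j=1): S=71.9132, (K−S)⁺=48.6468, hold=48.2444 ⇒ V=48.6468 exercise | (k=3,j=2): S=100.9654, (K−S)⁺=19.5946, hold=26.8767 ⇒ V=26.8767 continue | (k=3,j=3): S=141.7545, (K−S)⁺=0.0000, hold=10.9551 ⇒ V=10.9551 continue  boundary S*=71.9132
step 2: (k=2,j=0): S=60.6913, (K−S)⁺=59.8687, hold=58.7490 ⇒ V=59.8687 exercise | (k=2,j=1): S=85.2100, (K−S)⁺=35.3500, hold=37.7306 ⇒ V=37.7306 continue | (k=2,j=2): S=119.6340, (K−S)⁺=0.9260, hold=18.9740 ⇒ V=18.9740 continue  boundary S*=60.6913
step 1: (k=1,j=0): S=71.9132, (K−S)⁺=48.6468, hold=48.6714 ⇒ V=48.6714 continue | (k=1,j=1): S=100.9654, (K−S)⁺=19.5946, hold=28.3643 ⇒ V=28.3643 continue  boundary S*=-
step 0: (k=0,j=0): S=85.2100, (K−S)⁺=35.3500, hold=38.4582 ⇒ V=38.4582 continue  boundary S*=-

price = 38.4582
boundary = - - 60.6913 71.9132 60.6913 71.9132 60.6913 71.9132 85.2100
tree:
38.4582
48.6714 28.3643
59.8687 37.7306 18.9740
69.3394 48.6468 26.8767 10.9551
77.3323 59.8687 36.8422 16.8219 4.9416
84.0779 69.3394 48.6468 25.0284 8.4392 1.3260
89.7708 77.3323 59.8687 35.7872 14.0961 2.5998 0.0000
94.5754 84.0779 69.3394 48.6468 22.8336 5.0973 0.0000 0.0000
98.6302 89.7708 77.3323 59.8687 35.3500 9.9939 0.0000 0.0000 0.0000
102.0523 94.5754 84.0779 69.3394 48.6468 19.5946 0.0000 0.0000 0.0000 0.0000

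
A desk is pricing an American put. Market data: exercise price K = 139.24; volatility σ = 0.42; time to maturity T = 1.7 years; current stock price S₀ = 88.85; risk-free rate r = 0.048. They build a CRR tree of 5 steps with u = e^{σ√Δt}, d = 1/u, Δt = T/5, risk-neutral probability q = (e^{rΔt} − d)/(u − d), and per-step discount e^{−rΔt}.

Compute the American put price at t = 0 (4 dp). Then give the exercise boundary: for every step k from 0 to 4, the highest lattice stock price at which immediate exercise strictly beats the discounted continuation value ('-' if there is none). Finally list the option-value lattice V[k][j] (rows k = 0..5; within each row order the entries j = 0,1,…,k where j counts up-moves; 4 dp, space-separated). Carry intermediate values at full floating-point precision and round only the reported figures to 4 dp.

Δt=0.34000  u=1.27749  d=0.78278  q=0.47234  discount=0.98381
step 5 (expiry): payoffs max(K−S,0) = 113.1266 96.6232 69.6897 25.7347 0.0000 0.0000
step 4: (k=4,j=0): S=33.3597, (K−S)⁺=105.8803, hold=103.6263 ⇒ V=105.8803 exercise | (k=4,j=1): S=54.4427, (K−S)⁺=84.7973, hold=82.5433 ⇒ V=84.7973 exercise | (k=4,j=2): S=88.8500, (K−S)⁺=50.3900, hold=48.1360 ⇒ V=50.3900 exercise | (k=4,j=3): S=145.0023, (K−S)⁺=0.0000, hold=13.3594 ⇒ V=13.3594 continue | (k=4,j=4): S=236.6422, (K−S)⁺=0.0000, hold=0.0000 ⇒ V=0.0000 continue  boundary S*=88.8500
step 3: (k=3,j=0): S=42.6168, (K−S)⁺=96.6232, hold=94.3692 ⇒ V=96.6232 exercise | (k=3,j=1): S=69.5503, (K−S)⁺=69.6897, hold=67.4358 ⇒ V=69.6897 exercise | (k=3,j=2): S=113.5053, (K−S)⁺=25.7347, hold=32.3665 ⇒ V=32.3665 continue | (k=3,j=3): S=185.2395, (K−S)⁺=0.0000, hold=6.9351 ⇒ V=6.9351 continue  boundary S*=69.5503
step 2: (k=2,j=0): S=54.4427, (K−S)⁺=84.7973, hold=82.5433 ⇒ V=84.7973 exercise | (k=2,j=1): S=88.8500, (K−S)⁺=50.3900, hold=51.2178 ⇒ V=51.2178 continue | (k=2,j=2): S=145.0023, (K−S)⁺=0.0000, hold=20.0248 ⇒ V=20.0248 continue  boundary S*=54.4427
step 1: (k=1,j=0): S=69.5503, (K−S)⁺=69.6897, hold=67.8205 ⇒ V=69.6897 exercise | (k=1,j=1): S=113.5053, (K−S)⁺=25.7347, hold=35.8935 ⇒ V=35.8935 continue  boundary S*=69.5503
step 0: (k=0,j=0): S=88.8500, (K−S)⁺=50.3900, hold=52.8568 ⇒ V=52.8568 continue  boundary S*=-

price = 52.8568
boundary = - 69.5503 54.4427 69.5503 88.8500
tree:
52.8568
69.6897 35.8935
84.7973 51.2178 20.0248
96.6232 69.6897 32.3665 6.9351
105.8803 84.7973 50.3900 13.3594 0.0000
113.1266 96.6232 69.6897 25.7347 0.0000 0.0000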